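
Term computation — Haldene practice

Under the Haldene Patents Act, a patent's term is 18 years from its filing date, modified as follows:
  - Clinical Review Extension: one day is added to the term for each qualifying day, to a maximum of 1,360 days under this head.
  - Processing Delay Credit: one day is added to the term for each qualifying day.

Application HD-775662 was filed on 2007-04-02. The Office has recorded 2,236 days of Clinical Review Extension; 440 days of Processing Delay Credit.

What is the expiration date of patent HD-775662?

March 7, 2030

Base term: filing date + 18 years → 2 April 2025.
Clinical Review Extension: 2236 days claimed exceeds the 1360-day cap, so +1360 days → 22 December 2028.
Processing Delay Credit: +440 days → 7 March 2030.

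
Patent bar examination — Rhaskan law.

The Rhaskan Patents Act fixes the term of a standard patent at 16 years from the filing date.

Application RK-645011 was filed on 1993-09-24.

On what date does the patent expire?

Filing date + 16 years → 24 September 2009.

September 24, 2009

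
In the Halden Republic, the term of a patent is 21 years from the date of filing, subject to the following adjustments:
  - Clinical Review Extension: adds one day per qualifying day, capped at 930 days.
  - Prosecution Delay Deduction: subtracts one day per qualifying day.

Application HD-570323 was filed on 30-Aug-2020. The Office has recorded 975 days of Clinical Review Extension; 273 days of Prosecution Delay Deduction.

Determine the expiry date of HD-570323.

Base term: filing date + 21 years → 30 August 2041.
Clinical Review Extension: 975 days claimed exceeds the 930-day cap, so +930 days → 17 March 2044.
Prosecution Delay Deduction: −273 days → 18 June 2043.

2043-06-18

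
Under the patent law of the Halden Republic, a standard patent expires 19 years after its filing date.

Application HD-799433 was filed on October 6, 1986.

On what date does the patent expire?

2005-10-06

Filing date + 19 years → 6 October 2005.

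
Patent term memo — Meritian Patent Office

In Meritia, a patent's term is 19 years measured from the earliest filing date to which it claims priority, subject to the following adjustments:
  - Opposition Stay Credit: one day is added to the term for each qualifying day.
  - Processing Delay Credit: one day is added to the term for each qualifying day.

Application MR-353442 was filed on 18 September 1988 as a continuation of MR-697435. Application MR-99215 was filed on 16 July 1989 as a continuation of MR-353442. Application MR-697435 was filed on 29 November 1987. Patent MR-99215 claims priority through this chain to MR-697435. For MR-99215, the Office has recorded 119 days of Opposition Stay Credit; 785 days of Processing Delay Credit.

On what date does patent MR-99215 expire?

Earliest priority filing: 29 November 1987.
Base term: 29 November 1987 + 19 years → 29 November 2006.
Opposition Stay Credit: +119 days → 28 March 2007.
Processing Delay Credit: +785 days → 21 May 2009.

May 21, 2009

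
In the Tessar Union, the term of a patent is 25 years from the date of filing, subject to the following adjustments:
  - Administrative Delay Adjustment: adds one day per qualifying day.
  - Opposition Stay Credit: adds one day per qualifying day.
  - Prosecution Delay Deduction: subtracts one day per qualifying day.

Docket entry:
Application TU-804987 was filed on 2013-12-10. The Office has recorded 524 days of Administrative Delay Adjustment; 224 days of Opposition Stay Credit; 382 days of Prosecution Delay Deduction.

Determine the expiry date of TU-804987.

Base term: filing date + 25 years → 10 December 2038.
Administrative Delay Adjustment: +524 days → 17 May 2040.
Opposition Stay Credit: +224 days → 27 December 2040.
Prosecution Delay Deduction: −382 days → 11 December 2039.

December 11, 2039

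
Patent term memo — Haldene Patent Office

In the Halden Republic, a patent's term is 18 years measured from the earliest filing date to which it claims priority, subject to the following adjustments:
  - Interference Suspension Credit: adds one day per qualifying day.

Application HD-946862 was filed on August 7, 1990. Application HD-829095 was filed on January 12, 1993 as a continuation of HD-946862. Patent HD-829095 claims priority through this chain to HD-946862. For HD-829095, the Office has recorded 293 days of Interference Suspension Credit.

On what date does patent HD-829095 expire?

2009-05-27

Earliest priority filing: 7 August 1990.
Base term: 7 August 1990 + 18 years → 7 August 2008.
Interference Suspension Credit: +293 days → 27 May 2009.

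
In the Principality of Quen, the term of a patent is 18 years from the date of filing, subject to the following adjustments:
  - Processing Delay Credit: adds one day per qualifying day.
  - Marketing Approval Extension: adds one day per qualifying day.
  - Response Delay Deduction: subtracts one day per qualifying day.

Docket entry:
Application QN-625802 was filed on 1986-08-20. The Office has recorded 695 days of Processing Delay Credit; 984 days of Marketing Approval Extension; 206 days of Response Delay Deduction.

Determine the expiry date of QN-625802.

Base term: filing date + 18 years → 20 August 2004.
Processing Delay Credit: +695 days → 16 July 2006.
Marketing Approval Extension: +984 days → 26 March 2009.
Response Delay Deduction: −206 days → 1 September 2008.

2008-09-01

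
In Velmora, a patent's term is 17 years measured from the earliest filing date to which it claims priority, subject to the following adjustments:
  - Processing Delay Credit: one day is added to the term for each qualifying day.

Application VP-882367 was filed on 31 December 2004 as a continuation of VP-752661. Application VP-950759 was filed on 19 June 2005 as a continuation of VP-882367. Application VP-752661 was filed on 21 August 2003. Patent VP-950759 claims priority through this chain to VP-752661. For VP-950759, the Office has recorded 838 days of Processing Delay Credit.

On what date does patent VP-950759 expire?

December 7, 2022

Earliest priority filing: 21 August 2003.
Base term: 21 August 2003 + 17 years → 21 August 2020.
Processing Delay Credit: +838 days → 7 December 2022.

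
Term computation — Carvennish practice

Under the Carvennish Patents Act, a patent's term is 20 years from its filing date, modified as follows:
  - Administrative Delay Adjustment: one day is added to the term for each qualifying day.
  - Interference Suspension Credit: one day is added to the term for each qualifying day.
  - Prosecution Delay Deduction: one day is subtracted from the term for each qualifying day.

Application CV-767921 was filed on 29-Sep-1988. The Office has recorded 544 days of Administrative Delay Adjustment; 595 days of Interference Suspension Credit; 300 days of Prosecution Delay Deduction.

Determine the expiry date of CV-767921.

Base term: filing date + 20 years → 29 September 2008.
Administrative Delay Adjustment: +544 days → 27 March 2010.
Interference Suspension Credit: +595 days → 12 November 2011.
Prosecution Delay Deduction: −300 days → 16 January 2011.

2011-01-16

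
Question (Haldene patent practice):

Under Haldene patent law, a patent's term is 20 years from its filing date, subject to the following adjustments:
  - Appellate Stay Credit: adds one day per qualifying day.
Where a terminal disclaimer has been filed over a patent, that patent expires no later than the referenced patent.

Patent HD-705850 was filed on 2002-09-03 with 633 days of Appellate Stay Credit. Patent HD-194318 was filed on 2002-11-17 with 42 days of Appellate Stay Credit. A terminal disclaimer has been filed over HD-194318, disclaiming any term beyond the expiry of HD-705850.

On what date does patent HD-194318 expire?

2022-12-29

Natural term of HD-194318:
  Base: filing + 20 years → 17 November 2022.
  Appellate Stay Credit: +42 days → 29 December 2022.
Expiry of referenced patent HD-705850:
  Base: filing + 20 years → 3 September 2022.
  Appellate Stay Credit: +633 days → 28 May 2024.
Terminal disclaimer: HD-194318 expires on the earlier of 29 December 2022 and 28 May 2024.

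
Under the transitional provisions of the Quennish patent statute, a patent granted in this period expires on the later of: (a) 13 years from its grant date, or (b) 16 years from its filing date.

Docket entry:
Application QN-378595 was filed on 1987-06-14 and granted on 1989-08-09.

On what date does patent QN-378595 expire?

June 14, 2003

(a) grant + 13 years → 9 August 2002.
(b) filing + 16 years → 14 June 2003.
Later of the two: 14 June 2003.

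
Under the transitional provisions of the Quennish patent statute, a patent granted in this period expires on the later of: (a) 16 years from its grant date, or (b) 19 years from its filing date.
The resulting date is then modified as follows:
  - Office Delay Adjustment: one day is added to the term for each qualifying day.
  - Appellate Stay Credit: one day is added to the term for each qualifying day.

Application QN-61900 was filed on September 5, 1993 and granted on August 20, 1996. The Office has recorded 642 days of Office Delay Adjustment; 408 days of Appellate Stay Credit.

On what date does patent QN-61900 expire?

(a) grant + 16 years → 20 August 2012.
(b) filing + 19 years → 5 September 2012.
Later of the two: 5 September 2012.
Office Delay Adjustment: +642 days → 9 June 2014.
Appellate Stay Credit: +408 days → 22 July 2015.

July 22, 2015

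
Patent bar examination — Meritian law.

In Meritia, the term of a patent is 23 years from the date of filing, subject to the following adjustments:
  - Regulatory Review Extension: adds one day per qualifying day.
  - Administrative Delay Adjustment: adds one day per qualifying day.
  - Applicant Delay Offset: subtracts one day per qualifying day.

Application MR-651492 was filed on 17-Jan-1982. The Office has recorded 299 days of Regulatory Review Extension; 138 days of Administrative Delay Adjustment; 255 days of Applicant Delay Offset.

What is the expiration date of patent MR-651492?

2005-07-18

Base term: filing date + 23 years → 17 January 2005.
Regulatory Review Extension: +299 days → 12 November 2005.
Administrative Delay Adjustment: +138 days → 30 March 2006.
Applicant Delay Offset: −255 days → 18 July 2005.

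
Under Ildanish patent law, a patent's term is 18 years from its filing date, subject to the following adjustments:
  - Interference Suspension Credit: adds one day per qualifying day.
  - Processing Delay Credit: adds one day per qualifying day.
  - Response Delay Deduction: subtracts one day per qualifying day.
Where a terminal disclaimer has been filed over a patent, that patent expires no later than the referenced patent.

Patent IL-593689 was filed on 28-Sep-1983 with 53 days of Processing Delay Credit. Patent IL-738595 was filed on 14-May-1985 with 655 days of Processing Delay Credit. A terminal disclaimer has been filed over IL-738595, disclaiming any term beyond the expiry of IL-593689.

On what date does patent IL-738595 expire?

Natural term of IL-738595:
  Base: filing + 18 years → 14 May 2003.
  Processing Delay Credit: +655 days → 27 February 2005.
Expiry of referenced patent IL-593689:
  Base: filing + 18 years → 28 September 2001.
  Processing Delay Credit: +53 days → 20 November 2001.
Terminal disclaimer: IL-738595 expires on the earlier of 27 February 2005 and 20 November 2001.

November 20, 2001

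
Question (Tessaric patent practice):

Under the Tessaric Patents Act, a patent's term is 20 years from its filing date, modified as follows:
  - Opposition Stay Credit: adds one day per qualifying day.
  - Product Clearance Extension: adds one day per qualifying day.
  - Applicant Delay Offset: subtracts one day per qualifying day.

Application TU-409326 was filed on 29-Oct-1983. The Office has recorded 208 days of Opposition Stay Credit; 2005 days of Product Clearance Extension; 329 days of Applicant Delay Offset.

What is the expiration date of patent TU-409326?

Base term: filing date + 20 years → 29 October 2003.
Opposition Stay Credit: +208 days → 24 May 2004.
Product Clearance Extension: +2005 days → 19 November 2009.
Applicant Delay Offset: −329 days → 25 December 2008.

2008-12-25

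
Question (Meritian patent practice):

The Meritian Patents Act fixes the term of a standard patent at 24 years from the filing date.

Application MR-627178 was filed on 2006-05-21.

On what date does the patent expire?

Filing date + 24 years → 21 May 2030.

May 21, 2030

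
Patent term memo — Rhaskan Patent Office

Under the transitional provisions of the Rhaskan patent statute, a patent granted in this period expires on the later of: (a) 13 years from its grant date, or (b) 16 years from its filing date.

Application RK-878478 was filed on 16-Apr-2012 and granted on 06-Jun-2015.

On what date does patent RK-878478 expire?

(a) grant + 13 years → 6 June 2028.
(b) filing + 16 years → 16 April 2028.
Later of the two: 6 June 2028.

2028-06-06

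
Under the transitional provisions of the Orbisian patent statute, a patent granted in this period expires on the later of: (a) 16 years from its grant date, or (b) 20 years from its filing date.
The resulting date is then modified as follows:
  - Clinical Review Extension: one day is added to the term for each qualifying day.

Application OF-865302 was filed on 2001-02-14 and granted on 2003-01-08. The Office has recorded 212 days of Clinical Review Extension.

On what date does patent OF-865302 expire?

(a) grant + 16 years → 8 January 2019.
(b) filing + 20 years → 14 February 2021.
Later of the two: 14 February 2021.
Clinical Review Extension: +212 days → 14 September 2021.

2021-09-14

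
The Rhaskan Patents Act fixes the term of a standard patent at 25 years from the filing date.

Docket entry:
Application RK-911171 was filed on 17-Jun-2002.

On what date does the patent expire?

Filing date + 25 years → 17 June 2027.

2027-06-17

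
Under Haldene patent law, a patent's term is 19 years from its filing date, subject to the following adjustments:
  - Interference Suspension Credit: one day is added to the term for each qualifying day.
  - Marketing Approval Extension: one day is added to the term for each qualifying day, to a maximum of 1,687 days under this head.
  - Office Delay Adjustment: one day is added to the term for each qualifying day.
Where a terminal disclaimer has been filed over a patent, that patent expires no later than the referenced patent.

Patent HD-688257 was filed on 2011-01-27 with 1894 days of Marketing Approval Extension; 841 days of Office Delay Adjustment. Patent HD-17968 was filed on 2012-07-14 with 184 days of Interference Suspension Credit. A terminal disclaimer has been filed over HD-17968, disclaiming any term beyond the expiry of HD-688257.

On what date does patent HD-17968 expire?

Natural term of HD-17968:
  Base: filing + 19 years → 14 July 2031.
  Interference Suspension Credit: +184 days → 14 January 2032.
Expiry of referenced patent HD-688257:
  Base: filing + 19 years → 27 January 2030.
  Marketing Approval Extension: 1894 days claimed exceeds the 1687-day cap, so +1687 days → 10 September 2034.
  Office Delay Adjustment: +841 days → 29 December 2036.
Terminal disclaimer: HD-17968 expires on the earlier of 14 January 2032 and 29 December 2036.

2032-01-14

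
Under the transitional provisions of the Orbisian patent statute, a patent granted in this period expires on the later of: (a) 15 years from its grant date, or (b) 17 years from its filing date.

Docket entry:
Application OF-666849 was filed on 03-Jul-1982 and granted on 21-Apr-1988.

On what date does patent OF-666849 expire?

2003-04-21

(a) grant + 15 years → 21 April 2003.
(b) filing + 17 years → 3 July 1999.
Later of the two: 21 April 2003.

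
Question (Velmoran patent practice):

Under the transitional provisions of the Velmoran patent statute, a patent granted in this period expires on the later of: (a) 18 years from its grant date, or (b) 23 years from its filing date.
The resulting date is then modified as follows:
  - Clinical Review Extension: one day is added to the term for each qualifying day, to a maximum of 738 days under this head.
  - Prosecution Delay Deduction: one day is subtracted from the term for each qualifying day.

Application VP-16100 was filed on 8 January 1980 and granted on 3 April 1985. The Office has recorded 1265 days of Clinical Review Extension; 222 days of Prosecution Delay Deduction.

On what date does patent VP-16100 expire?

2004-08-31

(a) grant + 18 years → 3 April 2003.
(b) filing + 23 years → 8 January 2003.
Later of the two: 3 April 2003.
Clinical Review Extension: 1265 days claimed exceeds the 738-day cap, so +738 days → 10 April 2005.
Prosecution Delay Deduction: −222 days → 31 August 2004.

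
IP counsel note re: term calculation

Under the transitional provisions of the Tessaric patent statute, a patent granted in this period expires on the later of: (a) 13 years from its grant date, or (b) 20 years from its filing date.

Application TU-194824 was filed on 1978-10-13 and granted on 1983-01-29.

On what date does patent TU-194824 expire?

(a) grant + 13 years → 29 January 1996.
(b) filing + 20 years → 13 October 1998.
Later of the two: 13 October 1998.

October 13, 1998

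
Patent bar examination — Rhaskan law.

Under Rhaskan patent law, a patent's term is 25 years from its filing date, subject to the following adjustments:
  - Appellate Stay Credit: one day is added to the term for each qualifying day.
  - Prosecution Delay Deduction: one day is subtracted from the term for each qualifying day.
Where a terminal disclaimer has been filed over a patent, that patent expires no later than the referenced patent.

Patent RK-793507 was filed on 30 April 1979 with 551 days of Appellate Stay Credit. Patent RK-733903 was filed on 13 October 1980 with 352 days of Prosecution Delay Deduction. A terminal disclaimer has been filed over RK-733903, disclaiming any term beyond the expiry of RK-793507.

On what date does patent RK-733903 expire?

Natural term of RK-733903:
  Base: filing + 25 years → 13 October 2005.
  Prosecution Delay Deduction: −352 days → 26 October 2004.
Expiry of referenced patent RK-793507:
  Base: filing + 25 years → 30 April 2004.
  Appellate Stay Credit: +551 days → 2 November 2005.
Terminal disclaimer: RK-733903 expires on the earlier of 26 October 2004 and 2 November 2005.

2004-10-26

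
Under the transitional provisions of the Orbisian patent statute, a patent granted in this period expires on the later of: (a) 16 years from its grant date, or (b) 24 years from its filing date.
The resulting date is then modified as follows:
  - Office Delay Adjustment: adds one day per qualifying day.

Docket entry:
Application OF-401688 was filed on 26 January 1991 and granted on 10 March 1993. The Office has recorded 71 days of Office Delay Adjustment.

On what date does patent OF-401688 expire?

2015-04-07

(a) grant + 16 years → 10 March 2009.
(b) filing + 24 years → 26 January 2015.
Later of the two: 26 January 2015.
Office Delay Adjustment: +71 days → 7 April 2015.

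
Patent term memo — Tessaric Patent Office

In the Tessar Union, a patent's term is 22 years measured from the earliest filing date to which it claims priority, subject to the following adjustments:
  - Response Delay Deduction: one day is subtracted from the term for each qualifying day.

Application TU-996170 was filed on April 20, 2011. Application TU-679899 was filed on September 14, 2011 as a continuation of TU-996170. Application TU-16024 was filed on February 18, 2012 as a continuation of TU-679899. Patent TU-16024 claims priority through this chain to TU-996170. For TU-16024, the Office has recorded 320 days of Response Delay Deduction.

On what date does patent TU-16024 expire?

Earliest priority filing: 20 April 2011.
Base term: 20 April 2011 + 22 years → 20 April 2033.
Response Delay Deduction: −320 days → 4 June 2032.

June 4, 2032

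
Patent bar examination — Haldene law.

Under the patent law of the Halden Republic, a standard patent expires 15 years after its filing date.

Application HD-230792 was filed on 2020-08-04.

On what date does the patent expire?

2035-08-04

Filing date + 15 years → 4 August 2035.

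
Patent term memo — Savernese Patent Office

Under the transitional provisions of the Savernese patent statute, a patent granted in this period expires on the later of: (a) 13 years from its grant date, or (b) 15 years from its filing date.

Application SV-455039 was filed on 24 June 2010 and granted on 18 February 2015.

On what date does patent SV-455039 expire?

2028-02-18

(a) grant + 13 years → 18 February 2028.
(b) filing + 15 years → 24 June 2025.
Later of the two: 18 February 2028.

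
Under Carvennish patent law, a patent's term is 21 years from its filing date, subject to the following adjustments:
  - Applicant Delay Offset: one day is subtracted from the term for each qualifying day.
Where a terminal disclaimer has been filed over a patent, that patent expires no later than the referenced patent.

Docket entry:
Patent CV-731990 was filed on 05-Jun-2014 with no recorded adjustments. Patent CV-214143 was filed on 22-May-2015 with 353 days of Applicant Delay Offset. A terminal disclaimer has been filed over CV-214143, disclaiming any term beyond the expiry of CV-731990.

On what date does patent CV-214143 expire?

Natural term of CV-214143:
  Base: filing + 21 years → 22 May 2036.
  Applicant Delay Offset: −353 days → 4 June 2035.
Expiry of referenced patent CV-731990:
  Base: filing + 21 years → 5 June 2035.
Terminal disclaimer: CV-214143 expires on the earlier of 4 June 2035 and 5 June 2035.

2035-06-04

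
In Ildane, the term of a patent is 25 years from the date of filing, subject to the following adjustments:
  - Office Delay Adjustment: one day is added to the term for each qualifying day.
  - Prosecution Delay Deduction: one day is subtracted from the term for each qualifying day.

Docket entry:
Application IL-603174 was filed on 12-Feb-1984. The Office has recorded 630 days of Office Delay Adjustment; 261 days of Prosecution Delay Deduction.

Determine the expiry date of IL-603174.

February 16, 2010

Base term: filing date + 25 years → 12 February 2009.
Office Delay Adjustment: +630 days → 4 November 2010.
Prosecution Delay Deduction: −261 days → 16 February 2010.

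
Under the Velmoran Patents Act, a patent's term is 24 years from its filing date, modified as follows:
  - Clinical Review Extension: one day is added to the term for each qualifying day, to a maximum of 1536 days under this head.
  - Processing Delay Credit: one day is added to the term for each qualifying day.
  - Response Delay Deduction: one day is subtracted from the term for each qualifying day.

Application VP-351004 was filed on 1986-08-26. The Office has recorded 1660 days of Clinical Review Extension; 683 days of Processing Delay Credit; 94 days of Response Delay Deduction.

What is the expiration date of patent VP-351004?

2016-06-20

Base term: filing date + 24 years → 26 August 2010.
Clinical Review Extension: 1660 days claimed exceeds the 1536-day cap, so +1536 days → 9 November 2014.
Processing Delay Credit: +683 days → 22 September 2016.
Response Delay Deduction: −94 days → 20 June 2016.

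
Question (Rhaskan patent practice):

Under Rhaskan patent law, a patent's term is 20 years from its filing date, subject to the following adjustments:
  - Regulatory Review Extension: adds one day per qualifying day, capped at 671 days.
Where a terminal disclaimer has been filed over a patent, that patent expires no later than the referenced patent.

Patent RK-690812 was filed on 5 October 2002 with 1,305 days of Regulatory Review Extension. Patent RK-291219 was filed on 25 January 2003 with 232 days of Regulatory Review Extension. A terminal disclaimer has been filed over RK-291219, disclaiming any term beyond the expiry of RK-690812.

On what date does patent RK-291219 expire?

September 14, 2023

Natural term of RK-291219:
  Base: filing + 20 years → 25 January 2023.
  Regulatory Review Extension: 232 days (within the 671-day cap) → +232 days → 14 September 2023.
Expiry of referenced patent RK-690812:
  Base: filing + 20 years → 5 October 2022.
  Regulatory Review Extension: 1305 days claimed exceeds the 671-day cap, so +671 days → 6 August 2024.
Terminal disclaimer: RK-291219 expires on the earlier of 14 September 2023 and 6 August 2024.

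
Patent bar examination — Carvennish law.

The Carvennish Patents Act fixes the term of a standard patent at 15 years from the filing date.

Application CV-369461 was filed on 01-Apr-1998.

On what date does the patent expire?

Filing date + 15 years → 1 April 2013.

2013-04-01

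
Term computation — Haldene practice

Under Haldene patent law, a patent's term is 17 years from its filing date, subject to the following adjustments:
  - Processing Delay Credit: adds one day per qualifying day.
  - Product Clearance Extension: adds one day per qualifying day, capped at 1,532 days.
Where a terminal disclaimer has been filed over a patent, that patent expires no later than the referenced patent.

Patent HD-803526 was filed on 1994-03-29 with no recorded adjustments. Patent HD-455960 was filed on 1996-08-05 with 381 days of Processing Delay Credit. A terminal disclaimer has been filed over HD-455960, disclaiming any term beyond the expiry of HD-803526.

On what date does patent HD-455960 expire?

2011-03-29

Natural term of HD-455960:
  Base: filing + 17 years → 5 August 2013.
  Processing Delay Credit: +381 days → 21 August 2014.
Expiry of referenced patent HD-803526:
  Base: filing + 17 years → 29 March 2011.
Terminal disclaimer: HD-455960 expires on the earlier of 21 August 2014 and 29 March 2011.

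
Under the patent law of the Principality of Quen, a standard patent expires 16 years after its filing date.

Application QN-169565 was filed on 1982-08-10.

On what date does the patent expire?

1998-08-10

Filing date + 16 years → 10 August 1998.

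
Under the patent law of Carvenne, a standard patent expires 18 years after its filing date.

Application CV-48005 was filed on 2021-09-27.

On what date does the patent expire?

2039-09-27

Filing date + 18 years → 27 September 2039.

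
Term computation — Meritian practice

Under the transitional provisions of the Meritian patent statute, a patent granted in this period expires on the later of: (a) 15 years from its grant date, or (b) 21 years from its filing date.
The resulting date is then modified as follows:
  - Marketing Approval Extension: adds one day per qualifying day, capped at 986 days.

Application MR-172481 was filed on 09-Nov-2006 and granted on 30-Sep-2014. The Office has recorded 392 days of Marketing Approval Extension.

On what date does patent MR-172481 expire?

(a) grant + 15 years → 30 September 2029.
(b) filing + 21 years → 9 November 2027.
Later of the two: 30 September 2029.
Marketing Approval Extension: 392 days (within the 986-day cap) → +392 days → 27 October 2030.

October 27, 2030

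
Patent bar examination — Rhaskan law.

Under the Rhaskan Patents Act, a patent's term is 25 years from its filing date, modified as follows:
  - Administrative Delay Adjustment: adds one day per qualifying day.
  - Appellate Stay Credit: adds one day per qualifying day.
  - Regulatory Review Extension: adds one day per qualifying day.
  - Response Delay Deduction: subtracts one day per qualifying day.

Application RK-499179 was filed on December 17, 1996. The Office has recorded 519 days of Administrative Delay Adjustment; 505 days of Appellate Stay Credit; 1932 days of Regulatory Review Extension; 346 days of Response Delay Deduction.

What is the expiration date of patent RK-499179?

2029-02-08

Base term: filing date + 25 years → 17 December 2021.
Administrative Delay Adjustment: +519 days → 20 May 2023.
Appellate Stay Credit: +505 days → 6 October 2024.
Regulatory Review Extension: +1932 days → 20 January 2030.
Response Delay Deduction: −346 days → 8 February 2029.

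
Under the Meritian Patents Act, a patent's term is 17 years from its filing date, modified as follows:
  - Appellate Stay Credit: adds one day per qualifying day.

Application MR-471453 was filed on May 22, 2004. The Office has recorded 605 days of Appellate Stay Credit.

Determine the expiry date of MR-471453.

Base term: filing date + 17 years → 22 May 2021.
Appellate Stay Credit: +605 days → 17 January 2023.

2023-01-17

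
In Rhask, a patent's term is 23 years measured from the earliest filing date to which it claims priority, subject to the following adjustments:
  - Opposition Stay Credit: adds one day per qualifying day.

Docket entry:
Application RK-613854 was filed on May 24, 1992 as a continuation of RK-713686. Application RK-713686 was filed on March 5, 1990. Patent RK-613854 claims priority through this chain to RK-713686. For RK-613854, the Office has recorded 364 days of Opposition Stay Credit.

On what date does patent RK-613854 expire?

March 4, 2014

Earliest priority filing: 5 March 1990.
Base term: 5 March 1990 + 23 years → 5 March 2013.
Opposition Stay Credit: +364 days → 4 March 2014.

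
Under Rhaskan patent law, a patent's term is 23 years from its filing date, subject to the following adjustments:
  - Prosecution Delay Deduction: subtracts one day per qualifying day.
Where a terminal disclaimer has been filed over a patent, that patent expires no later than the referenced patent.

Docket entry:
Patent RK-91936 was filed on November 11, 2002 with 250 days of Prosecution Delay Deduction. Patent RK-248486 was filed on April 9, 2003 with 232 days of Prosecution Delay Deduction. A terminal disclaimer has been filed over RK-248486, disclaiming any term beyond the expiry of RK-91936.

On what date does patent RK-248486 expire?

March 6, 2025

Natural term of RK-248486:
  Base: filing + 23 years → 9 April 2026.
  Prosecution Delay Deduction: −232 days → 20 August 2025.
Expiry of referenced patent RK-91936:
  Base: filing + 23 years → 11 November 2025.
  Prosecution Delay Deduction: −250 days → 6 March 2025.
Terminal disclaimer: RK-248486 expires on the earlier of 20 August 2025 and 6 March 2025.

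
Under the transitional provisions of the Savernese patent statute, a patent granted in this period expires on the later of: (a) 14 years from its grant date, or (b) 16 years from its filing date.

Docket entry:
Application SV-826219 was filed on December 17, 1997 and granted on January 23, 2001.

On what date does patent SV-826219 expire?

(a) grant + 14 years → 23 January 2015.
(b) filing + 16 years → 17 December 2013.
Later of the two: 23 January 2015.

2015-01-23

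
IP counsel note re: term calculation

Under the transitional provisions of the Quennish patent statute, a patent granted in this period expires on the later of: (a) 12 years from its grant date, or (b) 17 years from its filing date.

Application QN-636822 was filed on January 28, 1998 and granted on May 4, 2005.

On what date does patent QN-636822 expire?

(a) grant + 12 years → 4 May 2017.
(b) filing + 17 years → 28 January 2015.
Later of the two: 4 May 2017.

2017-05-04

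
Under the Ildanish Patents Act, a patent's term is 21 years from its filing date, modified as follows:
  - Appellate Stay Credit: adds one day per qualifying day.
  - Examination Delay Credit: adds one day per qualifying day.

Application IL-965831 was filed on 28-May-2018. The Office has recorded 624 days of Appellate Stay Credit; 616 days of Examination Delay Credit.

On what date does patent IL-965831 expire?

Base term: filing date + 21 years → 28 May 2039.
Appellate Stay Credit: +624 days → 10 February 2041.
Examination Delay Credit: +616 days → 19 October 2042.

2042-10-19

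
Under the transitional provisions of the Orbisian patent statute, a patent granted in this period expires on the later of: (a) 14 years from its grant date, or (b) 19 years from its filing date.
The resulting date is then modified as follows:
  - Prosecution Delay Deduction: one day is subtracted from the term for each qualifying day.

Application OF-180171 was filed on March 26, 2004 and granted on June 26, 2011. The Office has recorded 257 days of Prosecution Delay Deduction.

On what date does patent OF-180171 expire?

2024-10-12

(a) grant + 14 years → 26 June 2025.
(b) filing + 19 years → 26 March 2023.
Later of the two: 26 June 2025.
Prosecution Delay Deduction: −257 days → 12 October 2024.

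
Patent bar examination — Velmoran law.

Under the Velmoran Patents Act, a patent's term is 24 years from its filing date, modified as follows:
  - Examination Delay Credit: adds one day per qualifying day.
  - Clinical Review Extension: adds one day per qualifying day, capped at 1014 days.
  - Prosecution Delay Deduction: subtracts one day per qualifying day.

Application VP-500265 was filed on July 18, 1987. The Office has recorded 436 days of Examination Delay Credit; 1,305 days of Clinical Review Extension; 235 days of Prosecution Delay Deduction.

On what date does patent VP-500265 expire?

Base term: filing date + 24 years → 18 July 2011.
Examination Delay Credit: +436 days → 26 September 2012.
Clinical Review Extension: 1305 days claimed exceeds the 1014-day cap, so +1014 days → 7 July 2015.
Prosecution Delay Deduction: −235 days → 14 November 2014.

2014-11-14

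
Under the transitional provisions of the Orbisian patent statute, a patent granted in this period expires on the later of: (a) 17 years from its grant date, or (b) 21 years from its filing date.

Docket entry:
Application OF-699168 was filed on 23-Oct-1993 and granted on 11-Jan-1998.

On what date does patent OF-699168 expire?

(a) grant + 17 years → 11 January 2015.
(b) filing + 21 years → 23 October 2014.
Later of the two: 11 January 2015.

2015-01-11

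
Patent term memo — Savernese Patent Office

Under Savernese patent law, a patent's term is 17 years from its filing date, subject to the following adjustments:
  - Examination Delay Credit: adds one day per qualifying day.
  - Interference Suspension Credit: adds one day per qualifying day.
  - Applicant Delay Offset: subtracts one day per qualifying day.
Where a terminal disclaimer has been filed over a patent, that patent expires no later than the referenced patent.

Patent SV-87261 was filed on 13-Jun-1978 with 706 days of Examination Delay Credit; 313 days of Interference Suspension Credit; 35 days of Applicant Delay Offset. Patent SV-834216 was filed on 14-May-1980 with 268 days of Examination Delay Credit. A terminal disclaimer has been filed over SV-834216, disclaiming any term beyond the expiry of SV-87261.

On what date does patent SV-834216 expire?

Natural term of SV-834216:
  Base: filing + 17 years → 14 May 1997.
  Examination Delay Credit: +268 days → 6 February 1998.
Expiry of referenced patent SV-87261:
  Base: filing + 17 years → 13 June 1995.
  Examination Delay Credit: +706 days → 19 May 1997.
  Interference Suspension Credit: +313 days → 28 March 1998.
  Applicant Delay Offset: −35 days → 21 February 1998.
Terminal disclaimer: SV-834216 expires on the earlier of 6 February 1998 and 21 February 1998.

1998-02-06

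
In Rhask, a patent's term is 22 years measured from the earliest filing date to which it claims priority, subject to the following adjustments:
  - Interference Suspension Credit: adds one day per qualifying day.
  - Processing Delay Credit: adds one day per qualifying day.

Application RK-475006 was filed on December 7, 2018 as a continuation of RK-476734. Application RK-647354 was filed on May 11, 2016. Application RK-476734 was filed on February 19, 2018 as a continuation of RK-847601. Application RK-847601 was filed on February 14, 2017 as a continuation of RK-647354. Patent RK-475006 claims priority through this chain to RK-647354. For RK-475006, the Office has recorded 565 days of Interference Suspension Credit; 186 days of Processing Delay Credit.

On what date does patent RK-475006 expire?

Earliest priority filing: 11 May 2016.
Base term: 11 May 2016 + 22 years → 11 May 2038.
Interference Suspension Credit: +565 days → 27 November 2039.
Processing Delay Credit: +186 days → 31 May 2040.

May 31, 2040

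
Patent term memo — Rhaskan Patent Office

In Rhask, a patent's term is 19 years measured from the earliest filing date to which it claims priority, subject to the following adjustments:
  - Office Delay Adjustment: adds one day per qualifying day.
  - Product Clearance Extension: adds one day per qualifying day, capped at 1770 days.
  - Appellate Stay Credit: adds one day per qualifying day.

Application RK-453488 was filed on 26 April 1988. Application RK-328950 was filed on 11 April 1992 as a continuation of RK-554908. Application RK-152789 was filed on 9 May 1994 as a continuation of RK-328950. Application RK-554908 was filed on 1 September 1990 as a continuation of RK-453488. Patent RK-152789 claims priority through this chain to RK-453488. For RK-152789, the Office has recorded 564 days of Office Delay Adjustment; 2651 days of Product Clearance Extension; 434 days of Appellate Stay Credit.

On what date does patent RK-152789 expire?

November 23, 2014

Earliest priority filing: 26 April 1988.
Base term: 26 April 1988 + 19 years → 26 April 2007.
Office Delay Adjustment: +564 days → 10 November 2008.
Product Clearance Extension: 2651 days claimed exceeds the 1770-day cap, so +1770 days → 15 September 2013.
Appellate Stay Credit: +434 days → 23 November 2014.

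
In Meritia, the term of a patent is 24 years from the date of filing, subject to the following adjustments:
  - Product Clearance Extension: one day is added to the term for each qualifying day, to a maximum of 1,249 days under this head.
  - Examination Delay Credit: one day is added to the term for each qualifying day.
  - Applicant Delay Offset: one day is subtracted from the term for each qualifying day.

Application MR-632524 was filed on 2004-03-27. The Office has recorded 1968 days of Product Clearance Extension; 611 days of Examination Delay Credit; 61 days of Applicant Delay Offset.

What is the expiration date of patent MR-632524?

2033-02-28

Base term: filing date + 24 years → 27 March 2028.
Product Clearance Extension: 1968 days claimed exceeds the 1249-day cap, so +1249 days → 28 August 2031.
Examination Delay Credit: +611 days → 30 April 2033.
Applicant Delay Offset: −61 days → 28 February 2033.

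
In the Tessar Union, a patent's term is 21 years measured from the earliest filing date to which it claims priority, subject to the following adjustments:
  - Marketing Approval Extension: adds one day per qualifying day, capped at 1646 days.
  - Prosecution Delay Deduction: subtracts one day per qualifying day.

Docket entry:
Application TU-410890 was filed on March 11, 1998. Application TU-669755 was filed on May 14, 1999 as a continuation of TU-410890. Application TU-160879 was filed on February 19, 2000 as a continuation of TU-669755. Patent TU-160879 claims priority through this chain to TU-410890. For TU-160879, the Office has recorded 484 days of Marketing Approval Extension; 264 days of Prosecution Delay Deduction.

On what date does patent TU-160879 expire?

Earliest priority filing: 11 March 1998.
Base term: 11 March 1998 + 21 years → 11 March 2019.
Marketing Approval Extension: 484 days (within the 1646-day cap) → +484 days → 7 July 2020.
Prosecution Delay Deduction: −264 days → 17 October 2019.

2019-10-17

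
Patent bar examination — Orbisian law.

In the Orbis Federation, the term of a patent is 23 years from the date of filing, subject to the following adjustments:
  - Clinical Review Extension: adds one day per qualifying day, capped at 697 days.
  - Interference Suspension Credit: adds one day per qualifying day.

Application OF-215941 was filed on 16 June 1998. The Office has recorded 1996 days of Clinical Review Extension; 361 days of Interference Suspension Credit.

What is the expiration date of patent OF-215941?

Base term: filing date + 23 years → 16 June 2021.
Clinical Review Extension: 1996 days claimed exceeds the 697-day cap, so +697 days → 14 May 2023.
Interference Suspension Credit: +361 days → 9 May 2024.

May 9, 2024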